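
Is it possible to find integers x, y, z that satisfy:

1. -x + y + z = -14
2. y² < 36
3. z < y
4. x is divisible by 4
Yes

Take x = 16, y = 2, z = 0. Substituting into each constraint:
  (1) (-16) + 2 + 0 = -14 ✓
  (2) y² = (2)² = 4, and 4 < 36 ✓
  (3) 0 < 2 ✓
  (4) 16 = 4 × 4, remainder 0 ✓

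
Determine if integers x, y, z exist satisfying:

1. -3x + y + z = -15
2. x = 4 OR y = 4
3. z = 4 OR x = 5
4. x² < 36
Yes

Take x = 4, y = -7, z = 4. Substituting into each constraint:
  (1) -3(4) + (-7) + 4 = -15 ✓
  (2) x = 4, target 4 ✓ (first branch holds)
  (3) z = 4, target 4 ✓ (first branch holds)
  (4) x² = (4)² = 16, and 16 < 36 ✓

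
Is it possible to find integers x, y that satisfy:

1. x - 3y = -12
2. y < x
Yes

Take x = 9, y = 7. Substituting into each constraint:
  (1) 9 - 3(7) = -12 ✓
  (2) 7 < 9 ✓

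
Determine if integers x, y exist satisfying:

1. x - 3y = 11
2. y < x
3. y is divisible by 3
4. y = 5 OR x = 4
No

A contradictory subset is {x - 3y = 11, y is divisible by 3, y = 5 OR x = 4}. No integer assignment can satisfy these jointly:

  - x - 3y = 11: is a linear equation tying the variables together
  - y is divisible by 3: restricts y to multiples of 3
  - y = 5 OR x = 4: forces a choice: either y = 5 or x = 4

Split on the disjunction (y = 5 OR x = 4):
  • If y = 5: this contradicts the divisibility constraint — 5 is not a multiple of 3.
  • If x = 4: with x = 4, writing y = 3y', every remaining term of the linear equation is divisible by 9, so the left side is ≡ 0 (mod 9); but the right side 7 ≡ 7 (mod 9). No integers can satisfy it.
Both branches are infeasible, so the system has no integer solution.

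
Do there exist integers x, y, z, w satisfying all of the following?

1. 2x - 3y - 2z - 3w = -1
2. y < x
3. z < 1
Yes

Take x = 1, y = 0, z = 0, w = 1. Substituting into each constraint:
  (1) 2(1) - 3(0) - 2(0) - 3(1) = -1 ✓
  (2) 0 < 1 ✓
  (3) 0 < 1 ✓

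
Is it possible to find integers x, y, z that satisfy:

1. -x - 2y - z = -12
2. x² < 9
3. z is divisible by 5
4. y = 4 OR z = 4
Yes

Take x = -1, y = 4, z = 5. Substituting into each constraint:
  (1) 1 - 2(4) + (-5) = -12 ✓
  (2) x² = (-1)² = 1, and 1 < 9 ✓
  (3) 5 = 5 × 1, remainder 0 ✓
  (4) y = 4, target 4 ✓ (first branch holds)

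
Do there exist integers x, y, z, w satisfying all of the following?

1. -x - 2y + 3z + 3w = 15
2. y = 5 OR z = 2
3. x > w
Yes

Take x = 2, y = 5, z = 8, w = 1. Substituting into each constraint:
  (1) (-2) - 2(5) + 3(8) + 3(1) = 15 ✓
  (2) y = 5, target 5 ✓ (first branch holds)
  (3) 2 > 1 ✓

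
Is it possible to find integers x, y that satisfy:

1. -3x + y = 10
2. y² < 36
Yes

Take x = -3, y = 1. Substituting into each constraint:
  (1) -3(-3) + 1 = 10 ✓
  (2) y² = (1)² = 1, and 1 < 36 ✓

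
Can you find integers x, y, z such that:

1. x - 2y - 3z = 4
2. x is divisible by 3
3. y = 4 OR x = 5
Yes

Take x = 6, y = 4, z = -2. Substituting into each constraint:
  (1) 6 - 2(4) - 3(-2) = 4 ✓
  (2) 6 = 3 × 2, remainder 0 ✓
  (3) y = 4, target 4 ✓ (first branch holds)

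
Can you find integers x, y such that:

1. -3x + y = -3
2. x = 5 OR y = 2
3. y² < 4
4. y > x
No

A contradictory subset is {-3x + y = -3, y² < 4, y > x}. No integer assignment can satisfy these jointly:

  - -3x + y = -3: is a linear equation tying the variables together
  - y² < 4: restricts y to |y| ≤ 1
  - y > x: bounds one variable relative to another variable

Propagating the comparison: x < y and y ≤ 1 give x ≤ 0. Range argument: with x ∈ [−∞, 0], y ∈ [-1, 1], the left side of the equation is at least -1, but the right side is -3 < -1. No integer solution exists.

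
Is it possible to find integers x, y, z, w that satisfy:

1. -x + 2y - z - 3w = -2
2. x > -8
Yes

Take x = 0, y = 2, z = 0, w = 2. Substituting into each constraint:
  (1) 0 + 2(2) + 0 - 3(2) = -2 ✓
  (2) 0 > -8 ✓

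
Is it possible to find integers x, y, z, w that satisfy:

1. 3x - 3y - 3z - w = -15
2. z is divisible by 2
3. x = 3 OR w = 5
Yes

Take x = 3, y = 6, z = 0, w = 6. Substituting into each constraint:
  (1) 3(3) - 3(6) - 3(0) + (-6) = -15 ✓
  (2) 0 = 2 × 0, remainder 0 ✓
  (3) x = 3, target 3 ✓ (first branch holds)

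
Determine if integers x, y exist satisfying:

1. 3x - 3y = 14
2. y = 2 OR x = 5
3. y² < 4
No

Even the single constraint (3x - 3y = 14) is infeasible over the integers.

  - 3x - 3y = 14: every term on the left is divisible by 3, so the LHS ≡ 0 (mod 3), but the RHS 14 is not — no integer solution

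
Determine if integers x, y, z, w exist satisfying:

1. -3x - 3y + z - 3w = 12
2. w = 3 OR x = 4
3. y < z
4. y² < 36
Yes

Take x = 4, y = -1, z = 0, w = -7. Substituting into each constraint:
  (1) -3(4) - 3(-1) + 0 - 3(-7) = 12 ✓
  (2) x = 4, target 4 ✓ (second branch holds)
  (3) -1 < 0 ✓
  (4) y² = (-1)² = 1, and 1 < 36 ✓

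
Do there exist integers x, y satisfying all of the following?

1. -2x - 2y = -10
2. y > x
Yes

Take x = 2, y = 3. Substituting into each constraint:
  (1) -2(2) - 2(3) = -10 ✓
  (2) 3 > 2 ✓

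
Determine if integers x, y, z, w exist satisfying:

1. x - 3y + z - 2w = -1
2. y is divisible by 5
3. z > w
Yes

Take x = -3, y = 0, z = 0, w = -1. Substituting into each constraint:
  (1) (-3) - 3(0) + 0 - 2(-1) = -1 ✓
  (2) 0 = 5 × 0, remainder 0 ✓
  (3) 0 > -1 ✓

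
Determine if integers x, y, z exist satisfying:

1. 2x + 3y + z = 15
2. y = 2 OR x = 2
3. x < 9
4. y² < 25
Yes

Take x = 1, y = 2, z = 7. Substituting into each constraint:
  (1) 2(1) + 3(2) + 7 = 15 ✓
  (2) y = 2, target 2 ✓ (first branch holds)
  (3) 1 < 9 ✓
  (4) y² = (2)² = 4, and 4 < 25 ✓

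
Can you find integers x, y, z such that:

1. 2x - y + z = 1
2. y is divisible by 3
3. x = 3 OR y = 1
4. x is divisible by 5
No

A contradictory subset is {y is divisible by 3, x = 3 OR y = 1, x is divisible by 5}. No integer assignment can satisfy these jointly:

  - y is divisible by 3: restricts y to multiples of 3
  - x = 3 OR y = 1: forces a choice: either x = 3 or y = 1
  - x is divisible by 5: restricts x to multiples of 5

Split on the disjunction (x = 3 OR y = 1):
  • If x = 3: this contradicts the divisibility constraint — 3 is not a multiple of 5.
  • If y = 1: this contradicts the divisibility constraint — 1 is not a multiple of 3.
Both branches are infeasible, so the system has no integer solution.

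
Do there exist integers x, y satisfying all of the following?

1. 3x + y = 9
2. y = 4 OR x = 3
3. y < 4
Yes

Take x = 3, y = 0. Substituting into each constraint:
  (1) 3(3) + 0 = 9 ✓
  (2) x = 3, target 3 ✓ (second branch holds)
  (3) 0 < 4 ✓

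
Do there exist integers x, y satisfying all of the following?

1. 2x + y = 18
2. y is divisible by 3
Yes

Take x = 9, y = 0. Substituting into each constraint:
  (1) 2(9) + 0 = 18 ✓
  (2) 0 = 3 × 0, remainder 0 ✓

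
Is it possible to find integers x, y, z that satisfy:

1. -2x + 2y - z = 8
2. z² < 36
Yes

Take x = 0, y = 4, z = 0. Substituting into each constraint:
  (1) -2(0) + 2(4) + 0 = 8 ✓
  (2) z² = (0)² = 0, and 0 < 36 ✓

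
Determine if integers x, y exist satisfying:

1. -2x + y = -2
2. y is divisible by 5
Yes

Take x = 1, y = 0. Substituting into each constraint:
  (1) -2(1) + 0 = -2 ✓
  (2) 0 = 5 × 0, remainder 0 ✓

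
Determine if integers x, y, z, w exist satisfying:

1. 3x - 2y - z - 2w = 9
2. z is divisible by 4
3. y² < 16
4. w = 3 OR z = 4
Yes

Take x = -1, y = 0, z = 4, w = -8. Substituting into each constraint:
  (1) 3(-1) - 2(0) + (-4) - 2(-8) = 9 ✓
  (2) 4 = 4 × 1, remainder 0 ✓
  (3) y² = (0)² = 0, and 0 < 16 ✓
  (4) z = 4, target 4 ✓ (second branch holds)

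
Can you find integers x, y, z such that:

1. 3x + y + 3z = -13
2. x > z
Yes

Take x = 1, y = -16, z = 0. Substituting into each constraint:
  (1) 3(1) + (-16) + 3(0) = -13 ✓
  (2) 1 > 0 ✓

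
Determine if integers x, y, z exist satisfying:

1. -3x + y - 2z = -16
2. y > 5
Yes

Take x = 6, y = 6, z = 2. Substituting into each constraint:
  (1) -3(6) + 6 - 2(2) = -16 ✓
  (2) 6 > 5 ✓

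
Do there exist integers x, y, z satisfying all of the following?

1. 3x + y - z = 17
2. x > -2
Yes

Take x = 6, y = 0, z = 1. Substituting into each constraint:
  (1) 3(6) + 0 + (-1) = 17 ✓
  (2) 6 > -2 ✓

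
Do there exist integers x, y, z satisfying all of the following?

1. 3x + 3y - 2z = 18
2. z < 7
Yes

Take x = 6, y = 0, z = 0. Substituting into each constraint:
  (1) 3(6) + 3(0) - 2(0) = 18 ✓
  (2) 0 < 7 ✓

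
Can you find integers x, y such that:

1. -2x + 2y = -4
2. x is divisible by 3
Yes

Take x = 0, y = -2. Substituting into each constraint:
  (1) -2(0) + 2(-2) = -4 ✓
  (2) 0 = 3 × 0, remainder 0 ✓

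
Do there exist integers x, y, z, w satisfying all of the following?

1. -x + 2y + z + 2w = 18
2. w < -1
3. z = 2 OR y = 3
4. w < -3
Yes

Take x = -24, y = 0, z = 2, w = -4. Substituting into each constraint:
  (1) 24 + 2(0) + 2 + 2(-4) = 18 ✓
  (2) -4 < -1 ✓
  (3) z = 2, target 2 ✓ (first branch holds)
  (4) -4 < -3 ✓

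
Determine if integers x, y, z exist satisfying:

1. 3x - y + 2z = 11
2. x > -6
Yes

Take x = 4, y = 1, z = 0. Substituting into each constraint:
  (1) 3(4) + (-1) + 2(0) = 11 ✓
  (2) 4 > -6 ✓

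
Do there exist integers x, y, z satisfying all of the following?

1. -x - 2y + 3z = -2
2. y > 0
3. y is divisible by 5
Yes

Take x = -8, y = 5, z = 0. Substituting into each constraint:
  (1) 8 - 2(5) + 3(0) = -2 ✓
  (2) 5 > 0 ✓
  (3) 5 = 5 × 1, remainder 0 ✓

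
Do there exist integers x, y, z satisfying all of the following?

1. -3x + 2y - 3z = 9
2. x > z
Yes

Take x = 1, y = 6, z = 0. Substituting into each constraint:
  (1) -3(1) + 2(6) - 3(0) = 9 ✓
  (2) 1 > 0 ✓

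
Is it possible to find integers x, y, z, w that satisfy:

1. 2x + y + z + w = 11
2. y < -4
Yes

Take x = 0, y = -5, z = 0, w = 16. Substituting into each constraint:
  (1) 2(0) + (-5) + 0 + 16 = 11 ✓
  (2) -5 < -4 ✓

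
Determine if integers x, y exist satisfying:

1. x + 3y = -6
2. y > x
Yes

Take x = -6, y = 0. Substituting into each constraint:
  (1) (-6) + 3(0) = -6 ✓
  (2) 0 > -6 ✓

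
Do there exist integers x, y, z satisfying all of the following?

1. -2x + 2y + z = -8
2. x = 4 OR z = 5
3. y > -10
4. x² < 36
Yes

Take x = 4, y = 0, z = 0. Substituting into each constraint:
  (1) -2(4) + 2(0) + 0 = -8 ✓
  (2) x = 4, target 4 ✓ (first branch holds)
  (3) 0 > -10 ✓
  (4) x² = (4)² = 16, and 16 < 36 ✓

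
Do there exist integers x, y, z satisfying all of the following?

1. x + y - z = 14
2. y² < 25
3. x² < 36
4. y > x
Yes

Take x = -1, y = 0, z = -15. Substituting into each constraint:
  (1) (-1) + 0 + 15 = 14 ✓
  (2) y² = (0)² = 0, and 0 < 25 ✓
  (3) x² = (-1)² = 1, and 1 < 36 ✓
  (4) 0 > -1 ✓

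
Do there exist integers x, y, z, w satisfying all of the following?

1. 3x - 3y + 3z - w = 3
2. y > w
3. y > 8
Yes

Take x = 10, y = 9, z = 0, w = 0. Substituting into each constraint:
  (1) 3(10) - 3(9) + 3(0) + 0 = 3 ✓
  (2) 9 > 0 ✓
  (3) 9 > 8 ✓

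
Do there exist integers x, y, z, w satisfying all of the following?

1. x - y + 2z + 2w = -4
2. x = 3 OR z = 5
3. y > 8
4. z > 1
Yes

Take x = 3, y = 11, z = 2, w = 0. Substituting into each constraint:
  (1) 3 + (-11) + 2(2) + 2(0) = -4 ✓
  (2) x = 3, target 3 ✓ (first branch holds)
  (3) 11 > 8 ✓
  (4) 2 > 1 ✓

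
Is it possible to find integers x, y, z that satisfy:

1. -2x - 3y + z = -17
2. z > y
Yes

Take x = 9, y = 0, z = 1. Substituting into each constraint:
  (1) -2(9) - 3(0) + 1 = -17 ✓
  (2) 1 > 0 ✓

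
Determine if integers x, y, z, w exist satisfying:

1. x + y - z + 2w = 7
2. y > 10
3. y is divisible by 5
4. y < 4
No

A contradictory subset is {y > 10, y < 4}. No integer assignment can satisfy these jointly:

  - y > 10: bounds one variable relative to a constant
  - y < 4: bounds one variable relative to a constant

Direct contradiction: the bounds on y require y ≥ 11 and y ≤ 3 simultaneously, which is empty.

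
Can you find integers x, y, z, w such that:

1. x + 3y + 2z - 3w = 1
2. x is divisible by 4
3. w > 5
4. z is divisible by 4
Yes

Take x = 0, y = -7, z = 20, w = 6. Substituting into each constraint:
  (1) 0 + 3(-7) + 2(20) - 3(6) = 1 ✓
  (2) 0 = 4 × 0, remainder 0 ✓
  (3) 6 > 5 ✓
  (4) 20 = 4 × 5, remainder 0 ✓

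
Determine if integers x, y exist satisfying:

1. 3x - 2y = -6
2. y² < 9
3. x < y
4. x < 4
Yes

Take x = -2, y = 0. Substituting into each constraint:
  (1) 3(-2) - 2(0) = -6 ✓
  (2) y² = (0)² = 0, and 0 < 9 ✓
  (3) -2 < 0 ✓
  (4) -2 < 4 ✓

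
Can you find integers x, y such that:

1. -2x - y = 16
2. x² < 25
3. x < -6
No

A contradictory subset is {x² < 25, x < -6}. No integer assignment can satisfy these jointly:

  - x² < 25: restricts x to |x| ≤ 4
  - x < -6: bounds one variable relative to a constant

Direct contradiction: the bounds on x require x ≥ -4 and x ≤ -7 simultaneously, which is empty.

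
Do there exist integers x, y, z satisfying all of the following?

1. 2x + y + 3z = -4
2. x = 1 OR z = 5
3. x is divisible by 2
Yes

Take x = 0, y = -19, z = 5. Substituting into each constraint:
  (1) 2(0) + (-19) + 3(5) = -4 ✓
  (2) z = 5, target 5 ✓ (second branch holds)
  (3) 0 = 2 × 0, remainder 0 ✓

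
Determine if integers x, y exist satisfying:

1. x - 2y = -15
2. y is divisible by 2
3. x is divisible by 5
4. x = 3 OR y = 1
No

The full constraint system is jointly infeasible over the integers. Each constraint and what it forces:

  - x - 2y = -15: is a linear equation tying the variables together
  - y is divisible by 2: restricts y to multiples of 2
  - x is divisible by 5: restricts x to multiples of 5
  - x = 3 OR y = 1: forces a choice: either x = 3 or y = 1

Split on the disjunction (x = 3 OR y = 1):
  • If x = 3: this contradicts the divisibility constraint — 3 is not a multiple of 5.
  • If y = 1: this contradicts the divisibility constraint — 1 is not a multiple of 2.
Both branches are infeasible, so the system has no integer solution.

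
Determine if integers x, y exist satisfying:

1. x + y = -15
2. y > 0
Yes

Take x = -16, y = 1. Substituting into each constraint:
  (1) (-16) + 1 = -15 ✓
  (2) 1 > 0 ✓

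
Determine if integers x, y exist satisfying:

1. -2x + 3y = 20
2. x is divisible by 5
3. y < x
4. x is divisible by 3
No

A contradictory subset is {-2x + 3y = 20, x is divisible by 3}. No integer assignment can satisfy these jointly:

  - -2x + 3y = 20: is a linear equation tying the variables together
  - x is divisible by 3: restricts x to multiples of 3

Modular obstruction: writing x = 3x', every remaining term of the linear equation is divisible by 3, so the left side is ≡ 0 (mod 3); but the right side 20 ≡ 2 (mod 3). No integers can satisfy it.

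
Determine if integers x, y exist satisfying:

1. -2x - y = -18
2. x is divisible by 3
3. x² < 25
Yes

Take x = 0, y = 18. Substituting into each constraint:
  (1) -2(0) + (-18) = -18 ✓
  (2) 0 = 3 × 0, remainder 0 ✓
  (3) x² = (0)² = 0, and 0 < 25 ✓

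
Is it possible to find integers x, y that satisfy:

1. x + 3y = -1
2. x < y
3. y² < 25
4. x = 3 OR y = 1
Yes

Take x = -4, y = 1. Substituting into each constraint:
  (1) (-4) + 3(1) = -1 ✓
  (2) -4 < 1 ✓
  (3) y² = (1)² = 1, and 1 < 25 ✓
  (4) y = 1, target 1 ✓ (second branch holds)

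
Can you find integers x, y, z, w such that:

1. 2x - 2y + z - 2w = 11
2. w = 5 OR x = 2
Yes

Take x = 10, y = 0, z = 1, w = 5. Substituting into each constraint:
  (1) 2(10) - 2(0) + 1 - 2(5) = 11 ✓
  (2) w = 5, target 5 ✓ (first branch holds)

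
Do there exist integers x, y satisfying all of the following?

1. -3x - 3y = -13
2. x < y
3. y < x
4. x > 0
No

Even the single constraint (-3x - 3y = -13) is infeasible over the integers.

  - -3x - 3y = -13: every term on the left is divisible by 3, so the LHS ≡ 0 (mod 3), but the RHS -13 is not — no integer solution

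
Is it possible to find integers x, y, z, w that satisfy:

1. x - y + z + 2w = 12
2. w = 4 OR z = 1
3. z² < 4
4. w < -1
Yes

Take x = 15, y = 0, z = 1, w = -2. Substituting into each constraint:
  (1) 15 + 0 + 1 + 2(-2) = 12 ✓
  (2) z = 1, target 1 ✓ (second branch holds)
  (3) z² = (1)² = 1, and 1 < 4 ✓
  (4) -2 < -1 ✓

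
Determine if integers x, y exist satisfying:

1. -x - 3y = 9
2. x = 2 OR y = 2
Yes

Take x = -15, y = 2. Substituting into each constraint:
  (1) 15 - 3(2) = 9 ✓
  (2) y = 2, target 2 ✓ (second branch holds)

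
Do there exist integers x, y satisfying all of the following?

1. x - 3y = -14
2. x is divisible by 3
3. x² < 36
No

A contradictory subset is {x - 3y = -14, x is divisible by 3}. No integer assignment can satisfy these jointly:

  - x - 3y = -14: is a linear equation tying the variables together
  - x is divisible by 3: restricts x to multiples of 3

Modular obstruction: writing x = 3x', every remaining term of the linear equation is divisible by 3, so the left side is ≡ 0 (mod 3); but the right side -14 ≡ 1 (mod 3). No integers can satisfy it.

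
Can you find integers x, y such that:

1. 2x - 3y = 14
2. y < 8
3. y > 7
No

A contradictory subset is {y < 8, y > 7}. No integer assignment can satisfy these jointly:

  - y < 8: bounds one variable relative to a constant
  - y > 7: bounds one variable relative to a constant

Direct contradiction: the bounds on y require y ≥ 8 and y ≤ 7 simultaneously, which is empty.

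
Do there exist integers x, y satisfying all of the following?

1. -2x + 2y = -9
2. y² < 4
No

Even the single constraint (-2x + 2y = -9) is infeasible over the integers.

  - -2x + 2y = -9: every term on the left is divisible by 2, so the LHS ≡ 0 (mod 2), but the RHS -9 is not — no integer solution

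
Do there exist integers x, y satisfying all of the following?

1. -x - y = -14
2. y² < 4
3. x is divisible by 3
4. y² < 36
Yes

Take x = 15, y = -1. Substituting into each constraint:
  (1) (-15) + 1 = -14 ✓
  (2) y² = (-1)² = 1, and 1 < 4 ✓
  (3) 15 = 3 × 5, remainder 0 ✓
  (4) y² = (-1)² = 1, and 1 < 36 ✓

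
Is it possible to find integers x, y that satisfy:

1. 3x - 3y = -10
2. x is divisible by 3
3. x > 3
No

Even the single constraint (3x - 3y = -10) is infeasible over the integers.

  - 3x - 3y = -10: every term on the left is divisible by 3, so the LHS ≡ 0 (mod 3), but the RHS -10 is not — no integer solution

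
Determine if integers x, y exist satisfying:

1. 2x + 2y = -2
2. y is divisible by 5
Yes

Take x = -1, y = 0. Substituting into each constraint:
  (1) 2(-1) + 2(0) = -2 ✓
  (2) 0 = 5 × 0, remainder 0 ✓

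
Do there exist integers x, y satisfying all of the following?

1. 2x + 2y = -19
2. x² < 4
No

Even the single constraint (2x + 2y = -19) is infeasible over the integers.

  - 2x + 2y = -19: every term on the left is divisible by 2, so the LHS ≡ 0 (mod 2), but the RHS -19 is not — no integer solution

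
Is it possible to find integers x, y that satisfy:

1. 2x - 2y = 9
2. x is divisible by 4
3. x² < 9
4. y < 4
No

Even the single constraint (2x - 2y = 9) is infeasible over the integers.

  - 2x - 2y = 9: every term on the left is divisible by 2, so the LHS ≡ 0 (mod 2), but the RHS 9 is not — no integer solution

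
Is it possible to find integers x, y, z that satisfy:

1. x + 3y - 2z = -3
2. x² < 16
Yes

Take x = 0, y = 1, z = 3. Substituting into each constraint:
  (1) 0 + 3(1) - 2(3) = -3 ✓
  (2) x² = (0)² = 0, and 0 < 16 ✓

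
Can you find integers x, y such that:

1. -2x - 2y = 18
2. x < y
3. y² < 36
Yes

Take x = -5, y = -4. Substituting into each constraint:
  (1) -2(-5) - 2(-4) = 18 ✓
  (2) -5 < -4 ✓
  (3) y² = (-4)² = 16, and 16 < 36 ✓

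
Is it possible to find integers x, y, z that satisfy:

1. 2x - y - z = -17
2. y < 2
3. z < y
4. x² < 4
No

The full constraint system is jointly infeasible over the integers. Each constraint and what it forces:

  - 2x - y - z = -17: is a linear equation tying the variables together
  - y < 2: bounds one variable relative to a constant
  - z < y: bounds one variable relative to another variable
  - x² < 4: restricts x to |x| ≤ 1

Propagating the comparison: z < y and y ≤ 1 give z ≤ 0. Range argument: with x ∈ [-1, 1], y ∈ [−∞, 1], z ∈ [−∞, 0], the left side of the equation is at least -3, but the right side is -17 < -3. No integer solution exists.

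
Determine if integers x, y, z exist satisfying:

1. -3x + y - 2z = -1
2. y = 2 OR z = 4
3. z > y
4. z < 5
Yes

Take x = -1, y = 2, z = 3. Substituting into each constraint:
  (1) -3(-1) + 2 - 2(3) = -1 ✓
  (2) y = 2, target 2 ✓ (first branch holds)
  (3) 3 > 2 ✓
  (4) 3 < 5 ✓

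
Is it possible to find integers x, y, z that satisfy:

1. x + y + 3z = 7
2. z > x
Yes

Take x = 0, y = 4, z = 1. Substituting into each constraint:
  (1) 0 + 4 + 3(1) = 7 ✓
  (2) 1 > 0 ✓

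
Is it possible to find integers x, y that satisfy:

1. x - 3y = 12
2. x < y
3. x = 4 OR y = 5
No

The full constraint system is jointly infeasible over the integers. Each constraint and what it forces:

  - x - 3y = 12: is a linear equation tying the variables together
  - x < y: bounds one variable relative to another variable
  - x = 4 OR y = 5: forces a choice: either x = 4 or y = 5

Split on the disjunction (x = 4 OR y = 5):
  • If x = 4: with x = 4, every remaining term of the linear equation is divisible by 3, so the left side is ≡ 0 (mod 3); but the right side 8 ≡ 2 (mod 3). No integers can satisfy it.
  • If y = 5: the equation forces x = 27, giving (y, x) = (5, 27), which violates y > x.
Both branches are infeasible, so the system has no integer solution.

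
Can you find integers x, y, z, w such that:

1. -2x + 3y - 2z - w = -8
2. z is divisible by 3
Yes

Take x = 0, y = 0, z = 0, w = 8. Substituting into each constraint:
  (1) -2(0) + 3(0) - 2(0) + (-8) = -8 ✓
  (2) 0 = 3 × 0, remainder 0 ✓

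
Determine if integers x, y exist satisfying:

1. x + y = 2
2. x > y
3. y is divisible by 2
Yes

Take x = 2, y = 0. Substituting into each constraint:
  (1) 2 + 0 = 2 ✓
  (2) 2 > 0 ✓
  (3) 0 = 2 × 0, remainder 0 ✓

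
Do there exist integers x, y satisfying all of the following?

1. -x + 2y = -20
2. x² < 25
Yes

Take x = 0, y = -10. Substituting into each constraint:
  (1) 0 + 2(-10) = -20 ✓
  (2) x² = (0)² = 0, and 0 < 25 ✓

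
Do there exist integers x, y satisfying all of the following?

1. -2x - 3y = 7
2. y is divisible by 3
Yes

Take x = 1, y = -3. Substituting into each constraint:
  (1) -2(1) - 3(-3) = 7 ✓
  (2) -3 = 3 × -1, remainder 0 ✓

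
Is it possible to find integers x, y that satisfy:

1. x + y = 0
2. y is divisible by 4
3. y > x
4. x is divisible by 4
Yes

Take x = -4, y = 4. Substituting into each constraint:
  (1) (-4) + 4 = 0 ✓
  (2) 4 = 4 × 1, remainder 0 ✓
  (3) 4 > -4 ✓
  (4) -4 = 4 × -1, remainder 0 ✓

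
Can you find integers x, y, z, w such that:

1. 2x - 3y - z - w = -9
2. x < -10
Yes

Take x = -11, y = 0, z = 0, w = -13. Substituting into each constraint:
  (1) 2(-11) - 3(0) + 0 + 13 = -9 ✓
  (2) -11 < -10 ✓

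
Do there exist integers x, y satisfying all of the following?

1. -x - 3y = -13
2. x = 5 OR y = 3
Yes

Take x = 4, y = 3. Substituting into each constraint:
  (1) (-4) - 3(3) = -13 ✓
  (2) y = 3, target 3 ✓ (second branch holds)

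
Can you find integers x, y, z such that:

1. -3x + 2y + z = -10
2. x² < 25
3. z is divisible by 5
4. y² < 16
Yes

Take x = 4, y = 1, z = 0. Substituting into each constraint:
  (1) -3(4) + 2(1) + 0 = -10 ✓
  (2) x² = (4)² = 16, and 16 < 25 ✓
  (3) 0 = 5 × 0, remainder 0 ✓
  (4) y² = (1)² = 1, and 1 < 16 ✓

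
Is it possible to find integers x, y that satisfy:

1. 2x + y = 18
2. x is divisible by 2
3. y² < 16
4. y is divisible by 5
No

The full constraint system is jointly infeasible over the integers. Each constraint and what it forces:

  - 2x + y = 18: is a linear equation tying the variables together
  - x is divisible by 2: restricts x to multiples of 2
  - y² < 16: restricts y to |y| ≤ 3
  - y is divisible by 5: restricts y to multiples of 5

The bounds confine y to {0} with 5 | y. For each value, substitute into the equation:
  • y = 0: the equation forces x = 9, but 2 does not divide 9.
Every case fails, so no integer solution exists.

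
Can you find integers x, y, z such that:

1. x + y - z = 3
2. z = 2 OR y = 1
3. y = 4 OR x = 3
Yes

Take x = 3, y = 1, z = 1. Substituting into each constraint:
  (1) 3 + 1 + (-1) = 3 ✓
  (2) y = 1, target 1 ✓ (second branch holds)
  (3) x = 3, target 3 ✓ (second branch holds)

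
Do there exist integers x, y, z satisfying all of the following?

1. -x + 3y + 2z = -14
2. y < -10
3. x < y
Yes

Take x = -13, y = -11, z = 3. Substituting into each constraint:
  (1) 13 + 3(-11) + 2(3) = -14 ✓
  (2) -11 < -10 ✓
  (3) -13 < -11 ✓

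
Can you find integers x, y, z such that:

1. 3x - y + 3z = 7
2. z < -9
Yes

Take x = 13, y = 2, z = -10. Substituting into each constraint:
  (1) 3(13) + (-2) + 3(-10) = 7 ✓
  (2) -10 < -9 ✓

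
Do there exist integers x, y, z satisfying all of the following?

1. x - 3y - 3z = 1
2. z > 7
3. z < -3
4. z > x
No

A contradictory subset is {z > 7, z < -3}. No integer assignment can satisfy these jointly:

  - z > 7: bounds one variable relative to a constant
  - z < -3: bounds one variable relative to a constant

Direct contradiction: the bounds on z require z ≥ 8 and z ≤ -4 simultaneously, which is empty.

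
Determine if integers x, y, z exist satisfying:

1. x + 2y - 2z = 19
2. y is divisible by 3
Yes

Take x = 19, y = 0, z = 0. Substituting into each constraint:
  (1) 19 + 2(0) - 2(0) = 19 ✓
  (2) 0 = 3 × 0, remainder 0 ✓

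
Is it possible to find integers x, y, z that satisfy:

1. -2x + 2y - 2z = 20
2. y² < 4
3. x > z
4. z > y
No

The full constraint system is jointly infeasible over the integers. Each constraint and what it forces:

  - -2x + 2y - 2z = 20: is a linear equation tying the variables together
  - y² < 4: restricts y to |y| ≤ 1
  - x > z: bounds one variable relative to another variable
  - z > y: bounds one variable relative to another variable

Propagating the comparisons: z > y and y ≥ -1 give z ≥ 0; x > z and z ≥ 0 give x ≥ 1. Range argument: with x ∈ [1, ∞], y ∈ [-1, 1], z ∈ [0, ∞], the left side of the equation is at most 0, but the right side is 20 > 0. No integer solution exists.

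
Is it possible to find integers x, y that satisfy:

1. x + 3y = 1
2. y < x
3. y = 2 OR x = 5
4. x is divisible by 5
No

A contradictory subset is {x + 3y = 1, y < x, y = 2 OR x = 5}. No integer assignment can satisfy these jointly:

  - x + 3y = 1: is a linear equation tying the variables together
  - y < x: bounds one variable relative to another variable
  - y = 2 OR x = 5: forces a choice: either y = 2 or x = 5

Split on the disjunction (y = 2 OR x = 5):
  • If y = 2: the equation forces x = -5, giving (y, x) = (2, -5), which violates x > y.
  • If x = 5: with x = 5, every remaining term of the linear equation is divisible by 3, so the left side is ≡ 0 (mod 3); but the right side -4 ≡ 2 (mod 3). No integers can satisfy it.
Both branches are infeasible, so the system has no integer solution.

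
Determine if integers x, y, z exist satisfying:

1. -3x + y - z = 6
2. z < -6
Yes

Take x = 0, y = -1, z = -7. Substituting into each constraint:
  (1) -3(0) + (-1) + 7 = 6 ✓
  (2) -7 < -6 ✓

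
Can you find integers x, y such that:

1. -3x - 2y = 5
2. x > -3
Yes

Take x = -1, y = -1. Substituting into each constraint:
  (1) -3(-1) - 2(-1) = 5 ✓
  (2) -1 > -3 ✓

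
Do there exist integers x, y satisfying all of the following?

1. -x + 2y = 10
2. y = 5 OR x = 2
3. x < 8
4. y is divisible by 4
No

A contradictory subset is {-x + 2y = 10, y = 5 OR x = 2, y is divisible by 4}. No integer assignment can satisfy these jointly:

  - -x + 2y = 10: is a linear equation tying the variables together
  - y = 5 OR x = 2: forces a choice: either y = 5 or x = 2
  - y is divisible by 4: restricts y to multiples of 4

Split on the disjunction (y = 5 OR x = 2):
  • If y = 5: this contradicts the divisibility constraint — 5 is not a multiple of 4.
  • If x = 2: with x = 2, writing y = 4y', every remaining term of the linear equation is divisible by 8, so the left side is ≡ 0 (mod 8); but the right side 12 ≡ 4 (mod 8). No integers can satisfy it.
Both branches are infeasible, so the system has no integer solution.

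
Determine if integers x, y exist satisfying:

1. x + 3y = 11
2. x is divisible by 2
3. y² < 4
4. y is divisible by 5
No

The full constraint system is jointly infeasible over the integers. Each constraint and what it forces:

  - x + 3y = 11: is a linear equation tying the variables together
  - x is divisible by 2: restricts x to multiples of 2
  - y² < 4: restricts y to |y| ≤ 1
  - y is divisible by 5: restricts y to multiples of 5

The bounds confine y to {0} with 5 | y. For each value, substitute into the equation:
  • y = 0: the equation forces x = 11, but 2 does not divide 11.
Every case fails, so no integer solution exists.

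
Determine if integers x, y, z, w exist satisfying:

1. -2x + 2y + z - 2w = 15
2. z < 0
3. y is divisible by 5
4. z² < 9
Yes

Take x = 0, y = 0, z = -1, w = -8. Substituting into each constraint:
  (1) -2(0) + 2(0) + (-1) - 2(-8) = 15 ✓
  (2) -1 < 0 ✓
  (3) 0 = 5 × 0, remainder 0 ✓
  (4) z² = (-1)² = 1, and 1 < 9 ✓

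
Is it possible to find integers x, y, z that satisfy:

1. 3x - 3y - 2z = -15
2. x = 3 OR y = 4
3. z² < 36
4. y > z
Yes

Take x = 1, y = 4, z = 3. Substituting into each constraint:
  (1) 3(1) - 3(4) - 2(3) = -15 ✓
  (2) y = 4, target 4 ✓ (second branch holds)
  (3) z² = (3)² = 9, and 9 < 36 ✓
  (4) 4 > 3 ✓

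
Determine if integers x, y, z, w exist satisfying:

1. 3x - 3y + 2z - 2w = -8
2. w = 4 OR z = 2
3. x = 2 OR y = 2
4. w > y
Yes

Take x = 0, y = 2, z = 2, w = 3. Substituting into each constraint:
  (1) 3(0) - 3(2) + 2(2) - 2(3) = -8 ✓
  (2) z = 2, target 2 ✓ (second branch holds)
  (3) y = 2, target 2 ✓ (second branch holds)
  (4) 3 > 2 ✓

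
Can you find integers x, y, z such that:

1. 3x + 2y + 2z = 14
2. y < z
Yes

Take x = 4, y = 0, z = 1. Substituting into each constraint:
  (1) 3(4) + 2(0) + 2(1) = 14 ✓
  (2) 0 < 1 ✓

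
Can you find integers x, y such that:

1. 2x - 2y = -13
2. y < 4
No

Even the single constraint (2x - 2y = -13) is infeasible over the integers.

  - 2x - 2y = -13: every term on the left is divisible by 2, so the LHS ≡ 0 (mod 2), but the RHS -13 is not — no integer solution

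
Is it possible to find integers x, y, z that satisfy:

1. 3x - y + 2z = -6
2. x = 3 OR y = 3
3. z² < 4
Yes

Take x = 3, y = 15, z = 0. Substituting into each constraint:
  (1) 3(3) + (-15) + 2(0) = -6 ✓
  (2) x = 3, target 3 ✓ (first branch holds)
  (3) z² = (0)² = 0, and 0 < 4 ✓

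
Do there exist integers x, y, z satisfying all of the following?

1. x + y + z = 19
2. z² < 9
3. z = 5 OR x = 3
Yes

Take x = 3, y = 17, z = -1. Substituting into each constraint:
  (1) 3 + 17 + (-1) = 19 ✓
  (2) z² = (-1)² = 1, and 1 < 9 ✓
  (3) x = 3, target 3 ✓ (second branch holds)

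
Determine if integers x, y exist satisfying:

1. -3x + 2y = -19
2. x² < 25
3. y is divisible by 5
Yes

Take x = 3, y = -5. Substituting into each constraint:
  (1) -3(3) + 2(-5) = -19 ✓
  (2) x² = (3)² = 9, and 9 < 25 ✓
  (3) -5 = 5 × -1, remainder 0 ✓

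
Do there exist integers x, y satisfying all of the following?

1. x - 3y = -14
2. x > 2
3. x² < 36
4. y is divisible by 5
No

The full constraint system is jointly infeasible over the integers. Each constraint and what it forces:

  - x - 3y = -14: is a linear equation tying the variables together
  - x > 2: bounds one variable relative to a constant
  - x² < 36: restricts x to |x| ≤ 5
  - y is divisible by 5: restricts y to multiples of 5

The bounds confine x to {3, 4, 5}. For each value, substitute into the equation:
  • x = 3: the equation gives -3y = -17, so y would not be an integer.
  • x = 4: the equation forces y = 6, but 5 does not divide 6.
  • x = 5: the equation gives -3y = -19, so y would not be an integer.
Every case fails, so no integer solution exists.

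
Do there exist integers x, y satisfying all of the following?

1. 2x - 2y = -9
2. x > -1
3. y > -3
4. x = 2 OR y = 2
No

Even the single constraint (2x - 2y = -9) is infeasible over the integers.

  - 2x - 2y = -9: every term on the left is divisible by 2, so the LHS ≡ 0 (mod 2), but the RHS -9 is not — no integer solution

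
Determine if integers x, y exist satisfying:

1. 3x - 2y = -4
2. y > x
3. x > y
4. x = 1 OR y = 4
No

A contradictory subset is {y > x, x > y}. No integer assignment can satisfy these jointly:

  - y > x: bounds one variable relative to another variable
  - x > y: bounds one variable relative to another variable

Direct contradiction: y > x and x > y cannot both hold.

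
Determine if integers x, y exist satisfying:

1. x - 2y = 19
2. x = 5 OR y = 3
Yes

Take x = 25, y = 3. Substituting into each constraint:
  (1) 25 - 2(3) = 19 ✓
  (2) y = 3, target 3 ✓ (second branch holds)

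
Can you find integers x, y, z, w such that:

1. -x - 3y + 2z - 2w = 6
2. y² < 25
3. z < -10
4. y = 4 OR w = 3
Yes

Take x = -34, y = 0, z = -11, w = 3. Substituting into each constraint:
  (1) 34 - 3(0) + 2(-11) - 2(3) = 6 ✓
  (2) y² = (0)² = 0, and 0 < 25 ✓
  (3) -11 < -10 ✓
  (4) w = 3, target 3 ✓ (second branch holds)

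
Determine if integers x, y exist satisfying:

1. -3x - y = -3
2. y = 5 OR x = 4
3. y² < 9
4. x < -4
No

A contradictory subset is {-3x - y = -3, y = 5 OR x = 4, x < -4}. No integer assignment can satisfy these jointly:

  - -3x - y = -3: is a linear equation tying the variables together
  - y = 5 OR x = 4: forces a choice: either y = 5 or x = 4
  - x < -4: bounds one variable relative to a constant

Split on the disjunction (y = 5 OR x = 4):
  • If y = 5: with y = 5, every remaining term of the linear equation is divisible by 3, so the left side is ≡ 0 (mod 3); but the right side 2 ≡ 2 (mod 3). No integers can satisfy it.
  • If x = 4: this contradicts the bound x ≤ -5.
Both branches are infeasible, so the system has no integer solution.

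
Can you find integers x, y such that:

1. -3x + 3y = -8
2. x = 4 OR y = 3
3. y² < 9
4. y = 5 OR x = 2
No

Even the single constraint (-3x + 3y = -8) is infeasible over the integers.

  - -3x + 3y = -8: every term on the left is divisible by 3, so the LHS ≡ 0 (mod 3), but the RHS -8 is not — no integer solution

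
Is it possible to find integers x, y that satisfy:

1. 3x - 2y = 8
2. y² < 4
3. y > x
No

The full constraint system is jointly infeasible over the integers. Each constraint and what it forces:

  - 3x - 2y = 8: is a linear equation tying the variables together
  - y² < 4: restricts y to |y| ≤ 1
  - y > x: bounds one variable relative to another variable

Propagating the comparison: x < y and y ≤ 1 give x ≤ 0. Range argument: with x ∈ [−∞, 0], y ∈ [-1, 1], the left side of the equation is at most 2, but the right side is 8 > 2. No integer solution exists.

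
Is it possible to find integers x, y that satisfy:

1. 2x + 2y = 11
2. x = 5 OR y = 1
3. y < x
No

Even the single constraint (2x + 2y = 11) is infeasible over the integers.

  - 2x + 2y = 11: every term on the left is divisible by 2, so the LHS ≡ 0 (mod 2), but the RHS 11 is not — no integer solution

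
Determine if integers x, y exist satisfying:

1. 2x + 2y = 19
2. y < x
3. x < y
No

Even the single constraint (2x + 2y = 19) is infeasible over the integers.

  - 2x + 2y = 19: every term on the left is divisible by 2, so the LHS ≡ 0 (mod 2), but the RHS 19 is not — no integer solution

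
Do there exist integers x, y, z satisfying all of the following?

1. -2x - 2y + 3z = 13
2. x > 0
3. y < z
Yes

Take x = 1, y = -6, z = 1. Substituting into each constraint:
  (1) -2(1) - 2(-6) + 3(1) = 13 ✓
  (2) 1 > 0 ✓
  (3) -6 < 1 ✓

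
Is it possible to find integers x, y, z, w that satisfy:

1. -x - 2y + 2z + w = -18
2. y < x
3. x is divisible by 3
Yes

Take x = 0, y = -1, z = -10, w = 0. Substituting into each constraint:
  (1) 0 - 2(-1) + 2(-10) + 0 = -18 ✓
  (2) -1 < 0 ✓
  (3) 0 = 3 × 0, remainder 0 ✓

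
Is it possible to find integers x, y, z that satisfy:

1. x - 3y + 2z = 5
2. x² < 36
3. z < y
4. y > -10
Yes

Take x = 0, y = -7, z = -8. Substituting into each constraint:
  (1) 0 - 3(-7) + 2(-8) = 5 ✓
  (2) x² = (0)² = 0, and 0 < 36 ✓
  (3) -8 < -7 ✓
  (4) -7 > -10 ✓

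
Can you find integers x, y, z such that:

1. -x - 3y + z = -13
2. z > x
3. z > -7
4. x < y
Yes

Take x = 0, y = 5, z = 2. Substituting into each constraint:
  (1) 0 - 3(5) + 2 = -13 ✓
  (2) 2 > 0 ✓
  (3) 2 > -7 ✓
  (4) 0 < 5 ✓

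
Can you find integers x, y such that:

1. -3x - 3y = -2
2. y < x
No

Even the single constraint (-3x - 3y = -2) is infeasible over the integers.

  - -3x - 3y = -2: every term on the left is divisible by 3, so the LHS ≡ 0 (mod 3), but the RHS -2 is not — no integer solution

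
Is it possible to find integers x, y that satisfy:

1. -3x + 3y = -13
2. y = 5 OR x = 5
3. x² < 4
No

Even the single constraint (-3x + 3y = -13) is infeasible over the integers.

  - -3x + 3y = -13: every term on the left is divisible by 3, so the LHS ≡ 0 (mod 3), but the RHS -13 is not — no integer solution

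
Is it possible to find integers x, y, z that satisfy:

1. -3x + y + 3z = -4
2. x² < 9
Yes

Take x = 2, y = 2, z = 0. Substituting into each constraint:
  (1) -3(2) + 2 + 3(0) = -4 ✓
  (2) x² = (2)² = 4, and 4 < 9 ✓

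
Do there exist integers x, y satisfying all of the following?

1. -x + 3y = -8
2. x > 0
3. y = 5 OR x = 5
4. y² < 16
Yes

Take x = 5, y = -1. Substituting into each constraint:
  (1) (-5) + 3(-1) = -8 ✓
  (2) 5 > 0 ✓
  (3) x = 5, target 5 ✓ (second branch holds)
  (4) y² = (-1)² = 1, and 1 < 16 ✓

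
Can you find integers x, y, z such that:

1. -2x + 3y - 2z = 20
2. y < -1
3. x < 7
Yes

Take x = 0, y = -2, z = -13. Substituting into each constraint:
  (1) -2(0) + 3(-2) - 2(-13) = 20 ✓
  (2) -2 < -1 ✓
  (3) 0 < 7 ✓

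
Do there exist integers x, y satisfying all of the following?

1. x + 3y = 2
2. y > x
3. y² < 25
Yes

Take x = -1, y = 1. Substituting into each constraint:
  (1) (-1) + 3(1) = 2 ✓
  (2) 1 > -1 ✓
  (3) y² = (1)² = 1, and 1 < 25 ✓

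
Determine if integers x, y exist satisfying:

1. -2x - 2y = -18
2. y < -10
Yes

Take x = 20, y = -11. Substituting into each constraint:
  (1) -2(20) - 2(-11) = -18 ✓
  (2) -11 < -10 ✓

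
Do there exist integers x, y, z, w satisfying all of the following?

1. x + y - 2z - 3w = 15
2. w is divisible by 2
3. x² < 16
Yes

Take x = 2, y = 13, z = 0, w = 0. Substituting into each constraint:
  (1) 2 + 13 - 2(0) - 3(0) = 15 ✓
  (2) 0 = 2 × 0, remainder 0 ✓
  (3) x² = (2)² = 4, and 4 < 16 ✓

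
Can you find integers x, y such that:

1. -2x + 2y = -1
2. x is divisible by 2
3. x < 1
No

Even the single constraint (-2x + 2y = -1) is infeasible over the integers.

  - -2x + 2y = -1: every term on the left is divisible by 2, so the LHS ≡ 0 (mod 2), but the RHS -1 is not — no integer solution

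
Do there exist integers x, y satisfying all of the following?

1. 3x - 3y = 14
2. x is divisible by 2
No

Even the single constraint (3x - 3y = 14) is infeasible over the integers.

  - 3x - 3y = 14: every term on the left is divisible by 3, so the LHS ≡ 0 (mod 3), but the RHS 14 is not — no integer solution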